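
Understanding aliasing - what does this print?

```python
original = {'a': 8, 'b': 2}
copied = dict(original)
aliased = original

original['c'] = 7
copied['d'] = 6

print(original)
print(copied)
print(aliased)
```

Key concept: dict() creates copy, assignment creates alias.
Step by step:
`original = {'a': 8, 'b': 2}` → original = {'a': 8, 'b': 2}
`copied = dict(original)` → copied = {'a': 8, 'b': 2}
`aliased = original` → aliased = {'a': 8, 'b': 2} (same object as original)
`original['c'] = 7` → original = {'a': 8, 'b': 2, 'c': 7} (same object as aliased); aliased = {'a': 8, 'b': 2, 'c': 7} (same object as original)
`copied['d'] = 6` → copied = {'a': 8, 'b': 2, 'd': 6}
`print(original)` → prints {'a': 8, 'b': 2, 'c': 7}
`print(copied)` → prints {'a': 8, 'b': 2, 'd': 6}
`print(aliased)` → prints {'a': 8, 'b': 2, 'c': 7}

Answer:
{'a': 8, 'b': 2, 'c': 7}
{'a': 8, 'b': 2, 'd': 6}
{'a': 8, 'b': 2, 'c': 7}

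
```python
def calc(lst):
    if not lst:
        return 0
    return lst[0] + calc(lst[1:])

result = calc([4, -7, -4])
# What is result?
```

4 + (-7) + (-4) + 0 = -7

Answer: -7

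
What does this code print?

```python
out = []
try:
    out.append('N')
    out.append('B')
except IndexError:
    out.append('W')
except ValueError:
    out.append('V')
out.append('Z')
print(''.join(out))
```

Execution trace: 'N' (try body) → 'B' (try body, no exception) → 'Z' (after the try/except). Output: NBZ

Answer: NBZ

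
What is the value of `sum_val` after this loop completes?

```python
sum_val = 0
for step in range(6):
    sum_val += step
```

Sum of 0 to 5 = 15
`sum_val` takes the values: 0 → 1 → 3 → 6 → 10 → 15

Answer: 15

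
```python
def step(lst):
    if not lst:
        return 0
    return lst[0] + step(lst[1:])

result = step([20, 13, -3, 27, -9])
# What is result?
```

20 + 13 + (-3) + 27 + (-9) + 0 = 48

Answer: 48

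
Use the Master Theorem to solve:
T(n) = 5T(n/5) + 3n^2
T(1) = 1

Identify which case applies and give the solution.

a=5, b=5, f(n)=3n^2. log_5(5) = 1. Since c=2 > 1 and the regularity condition holds (5(n/5)^2 = (5/5^2)n^2 with 5/5^2 < 1), Case 3 applies: T(n) = Θ(f(n)) = O(n^2).

Answer: O(n^2) - Case 3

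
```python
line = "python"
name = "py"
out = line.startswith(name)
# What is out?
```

Trace:
`line = "python"` → line = 'python'
`name = "py"` → name = 'py'
`out = line.startswith(name)` → out = True
So out = True

Answer: True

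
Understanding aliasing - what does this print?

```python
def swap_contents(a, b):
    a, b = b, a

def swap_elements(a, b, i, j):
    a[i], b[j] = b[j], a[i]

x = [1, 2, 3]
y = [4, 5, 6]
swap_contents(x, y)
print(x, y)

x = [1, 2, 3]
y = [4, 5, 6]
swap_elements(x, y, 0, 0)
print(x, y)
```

Key concept: parameter rebinding vs mutation.
Step by step:
`x = [1, 2, 3]` → x = [1, 2, 3]
`y = [4, 5, 6]` → y = [4, 5, 6]
`swap_contents(x, y)` → no visible change to tracked variables
`print(x, y)` → prints [1, 2, 3] [4, 5, 6]
`x = [1, 2, 3]` → x = [1, 2, 3]
`y = [4, 5, 6]` → y = [4, 5, 6]
`swap_elements(x, y, 0, 0)` → x = [4, 2, 3]; y = [1, 5, 6]
`print(x, y)` → prints [4, 2, 3] [1, 5, 6]

Answer:
[1, 2, 3] [4, 5, 6]
[4, 2, 3] [1, 5, 6]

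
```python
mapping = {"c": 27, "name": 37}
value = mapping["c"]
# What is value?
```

Trace:
`mapping = {"c": 27, "name": 37}` → mapping = {'c': 27, 'name': 37}
`value = mapping["c"]` → value = 27
So value = 27

Answer: 27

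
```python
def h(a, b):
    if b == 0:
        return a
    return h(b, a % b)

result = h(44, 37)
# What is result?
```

h(44, 37) -> h(37, 7) -> h(7, 2) -> h(2, 1) -> h(1, 0) -> 1

Answer: 1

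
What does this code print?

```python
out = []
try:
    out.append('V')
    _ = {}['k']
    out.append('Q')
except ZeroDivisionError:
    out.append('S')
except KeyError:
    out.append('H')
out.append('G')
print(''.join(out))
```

Execution trace: 'V' (try body) → 'H' (except KeyError) → 'G' (after the try/except). Output: VHG

Answer: VHG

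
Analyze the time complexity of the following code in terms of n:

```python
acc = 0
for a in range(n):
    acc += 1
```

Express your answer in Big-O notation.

Each loop level contributes: n. Multiplying the contributions gives O(n).

Answer: O(n)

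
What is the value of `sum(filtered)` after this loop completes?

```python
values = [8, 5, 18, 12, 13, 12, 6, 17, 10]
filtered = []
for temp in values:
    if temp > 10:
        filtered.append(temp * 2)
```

Sum of doubled values > 10
`filtered` takes the values: [] → [36] → [36, 24] → [36, 24, 26] → [36, 24, 26, 24] → [36, 24, 26, 24, 34]
So `sum(filtered)` = 144

Answer: 144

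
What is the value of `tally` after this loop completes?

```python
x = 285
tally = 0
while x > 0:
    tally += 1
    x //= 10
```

Count digits by repeated division by 10
`tally` takes the values: 0 → 1 → 2 → 3

Answer: 3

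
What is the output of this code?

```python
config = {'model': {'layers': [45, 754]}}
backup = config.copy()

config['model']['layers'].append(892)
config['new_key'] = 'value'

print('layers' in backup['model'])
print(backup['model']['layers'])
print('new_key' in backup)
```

Key concept: shallow copy gotcha with nested dict.
Step by step:
`config = {'model': {'layers': [45, 754]}}` → config = {'model': {'layers': [45, 754]}}
`backup = config.copy()` → backup = {'model': {'layers': [45, 754]}}
`config['model']['layers'].append(892)` → config = {'model': {'layers': [45, 754, 892]}}; backup = {'model': {'layers': [45, 754, 892]}}
`config['new_key'] = 'value'` → config = {'model': {'layers': [45, 754, 892]}, 'new_key': 'value'}
`print('layers' in backup['model'])` → prints True
`print(backup['model']['layers'])` → prints [45, 754, 892]
`print('new_key' in backup)` → prints False

Answer:
True
[45, 754, 892]
False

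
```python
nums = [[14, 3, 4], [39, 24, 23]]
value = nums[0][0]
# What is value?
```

Trace:
`nums = [[14, 3, 4], [39, 24, 23]]` → nums = [[14, 3, 4], [39, 24, 23]]
`value = nums[0][0]` → value = 14
So value = 14

Answer: 14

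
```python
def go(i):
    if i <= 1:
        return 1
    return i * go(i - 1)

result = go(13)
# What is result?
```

go(13) = 13 * 12 * 11 * 10 * 9 * 8 * 7 * 6 * 5 * 4 * 3 * 2 * 1 = 6227020800

Answer: 6227020800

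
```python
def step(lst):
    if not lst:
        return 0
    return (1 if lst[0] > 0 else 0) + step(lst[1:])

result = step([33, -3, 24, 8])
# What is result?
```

Count of positive elements in [33, -3, 24, 8] = 3

Answer: 3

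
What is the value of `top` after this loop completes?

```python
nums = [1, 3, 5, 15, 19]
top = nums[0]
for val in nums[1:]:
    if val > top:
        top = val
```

Maximum of [1, 3, 5, 15, 19]
`top` takes the values: 1 → 3 → 5 → 15 → 19

Answer: 19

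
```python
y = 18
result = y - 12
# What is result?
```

Trace:
`y = 18` → y = 18
`result = y - 12` → result = 6
So result = 6

Answer: 6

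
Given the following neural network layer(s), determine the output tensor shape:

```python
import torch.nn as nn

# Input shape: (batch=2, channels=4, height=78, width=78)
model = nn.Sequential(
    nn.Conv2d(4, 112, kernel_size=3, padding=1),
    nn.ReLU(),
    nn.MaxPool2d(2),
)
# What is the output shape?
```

Input: (2, 4, 78, 78) -> after Conv2d: (2, 112, 78, 78) -> after ReLU: (2, 112, 78, 78) -> Output: (2, 112, 39, 39)

Answer: (2, 112, 39, 39)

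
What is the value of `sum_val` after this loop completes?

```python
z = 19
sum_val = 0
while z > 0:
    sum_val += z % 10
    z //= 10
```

Sum digits of 19
`sum_val` takes the values: 0 → 9 → 10

Answer: 10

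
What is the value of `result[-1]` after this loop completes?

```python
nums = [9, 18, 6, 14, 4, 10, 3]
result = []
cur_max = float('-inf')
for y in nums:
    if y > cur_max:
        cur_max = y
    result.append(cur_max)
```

Running max ends at 18
`result` takes the values: [] → [9] → [9, 18] → [9, 18, 18] → [9, 18, 18, 18] → [9, 18, 18, 18, 18] → [9, 18, 18, 18, 18, 18] → [9, 18, 18, 18, 18, 18, 18]
So `result[-1]` = 18

Answer: 18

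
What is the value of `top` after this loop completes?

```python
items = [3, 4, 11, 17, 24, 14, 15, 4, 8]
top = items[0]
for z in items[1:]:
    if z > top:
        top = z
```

Maximum of [3, 4, 11, 17, 24, 14, 15, 4, 8]
`top` takes the values: 3 → 4 → 11 → 17 → 24

Answer: 24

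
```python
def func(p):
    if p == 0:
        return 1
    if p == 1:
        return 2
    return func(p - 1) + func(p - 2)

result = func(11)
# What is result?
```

Build up from base cases: func(0)=1, func(1)=2, func(2)=3, func(3)=5, func(4)=8, func(5)=13, func(6)=21, ..., func(11)=233

Answer: 233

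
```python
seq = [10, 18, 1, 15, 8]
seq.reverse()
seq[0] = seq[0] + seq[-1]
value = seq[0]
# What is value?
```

Trace:
`seq = [10, 18, 1, 15, 8]` → seq = [10, 18, 1, 15, 8]
`seq.reverse()` → seq = [8, 15, 1, 18, 10]
`seq[0] = seq[0] + seq[-1]` → seq = [18, 15, 1, 18, 10]
`value = seq[0]` → value = 18
So value = 18

Answer: 18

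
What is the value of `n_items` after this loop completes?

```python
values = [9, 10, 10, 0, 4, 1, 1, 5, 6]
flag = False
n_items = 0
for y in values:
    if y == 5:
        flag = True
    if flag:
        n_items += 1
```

Count elements after first 5 in [9, 10, 10, 0, 4, 1, 1, 5, 6]
`n_items` takes the values: 0 → 1 → 2

Answer: 2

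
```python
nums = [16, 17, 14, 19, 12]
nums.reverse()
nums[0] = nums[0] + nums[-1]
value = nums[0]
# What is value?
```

Trace:
`nums = [16, 17, 14, 19, 12]` → nums = [16, 17, 14, 19, 12]
`nums.reverse()` → nums = [12, 19, 14, 17, 16]
`nums[0] = nums[0] + nums[-1]` → nums = [28, 19, 14, 17, 16]
`value = nums[0]` → value = 28
So value = 28

Answer: 28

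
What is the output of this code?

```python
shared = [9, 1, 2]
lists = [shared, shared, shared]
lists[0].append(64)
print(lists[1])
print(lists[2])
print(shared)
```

Key concept: list of same reference.
Step by step:
`shared = [9, 1, 2]` → shared = [9, 1, 2]
`lists = [shared, shared, shared]` → lists = [[9, 1, 2], [9, 1, 2], [9, 1, 2]]
`lists[0].append(64)` → shared = [9, 1, 2, 64]; lists = [[9, 1, 2, 64], [9, 1, 2, 64], [9, 1, 2, 64]]
`print(lists[1])` → prints [9, 1, 2, 64]
`print(lists[2])` → prints [9, 1, 2, 64]
`print(shared)` → prints [9, 1, 2, 64]

Answer:
[9, 1, 2, 64]
[9, 1, 2, 64]
[9, 1, 2, 64]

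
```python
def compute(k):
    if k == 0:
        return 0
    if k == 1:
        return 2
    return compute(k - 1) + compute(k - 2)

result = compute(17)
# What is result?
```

Build up from base cases: compute(0)=0, compute(1)=2, compute(2)=2, compute(3)=4, compute(4)=6, compute(5)=10, compute(6)=16, ..., compute(17)=3194

Answer: 3194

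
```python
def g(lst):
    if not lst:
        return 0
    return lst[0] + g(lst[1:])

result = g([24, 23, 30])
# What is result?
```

24 + 23 + 30 + 0 = 77

Answer: 77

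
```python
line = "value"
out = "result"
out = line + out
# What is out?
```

Trace:
`line = "value"` → line = 'value'
`out = "result"` → out = 'result'
`out = line + out` → out = 'valueresult'
So out = 'valueresult'

Answer: 'valueresult'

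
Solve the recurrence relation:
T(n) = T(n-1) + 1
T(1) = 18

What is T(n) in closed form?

Unrolling: T(n) = T(1) + 1·(n-1) = 18 + 1(n-1) = n + 17.

Answer: T(n) = n + 17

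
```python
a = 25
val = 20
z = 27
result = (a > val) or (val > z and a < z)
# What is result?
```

Trace:
`a = 25` → a = 25
`val = 20` → val = 20
`z = 27` → z = 27
`result = (a > val) or (val > z and a < z)` → result = True
So result = True

Answer: True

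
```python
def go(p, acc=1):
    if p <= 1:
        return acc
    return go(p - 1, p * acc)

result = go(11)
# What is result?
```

Accumulator trace (n, acc): (11, 1) -> (10, 11) -> (9, 110) -> (8, 990) -> (7, 7920) -> (6, 55440) -> (5, 332640) -> (4, 1663200) -> (3, 6652800) -> (2, 19958400) -> (1, 39916800) -> return 39916800

Answer: 39916800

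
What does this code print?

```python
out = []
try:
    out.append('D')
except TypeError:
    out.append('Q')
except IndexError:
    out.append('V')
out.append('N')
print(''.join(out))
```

Execution trace: 'D' (try body, no exception) → 'N' (after the try/except). Output: DN

Answer: DN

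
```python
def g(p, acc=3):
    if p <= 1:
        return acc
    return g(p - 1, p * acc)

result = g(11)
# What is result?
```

Accumulator trace (n, acc): (11, 3) -> (10, 33) -> (9, 330) -> (8, 2970) -> (7, 23760) -> (6, 166320) -> (5, 997920) -> (4, 4989600) -> (3, 19958400) -> (2, 59875200) -> (1, 119750400) -> return 119750400

Answer: 119750400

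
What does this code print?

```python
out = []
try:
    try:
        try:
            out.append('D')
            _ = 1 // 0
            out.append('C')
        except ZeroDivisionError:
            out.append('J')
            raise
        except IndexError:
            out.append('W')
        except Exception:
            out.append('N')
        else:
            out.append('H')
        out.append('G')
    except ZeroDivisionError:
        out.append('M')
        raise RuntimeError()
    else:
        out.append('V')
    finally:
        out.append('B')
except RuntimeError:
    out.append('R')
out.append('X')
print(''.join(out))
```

Execution trace: 'D' (inner try body) → 'J' (inner except ZeroDivisionError) → 'M' (except ZeroDivisionError) → 'B' (finally) → 'R' (outer except RuntimeError) → 'X' (after the try/except). Output: DJMBRX

Answer: DJMBRX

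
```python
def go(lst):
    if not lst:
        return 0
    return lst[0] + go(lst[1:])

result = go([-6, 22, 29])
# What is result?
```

(-6) + 22 + 29 + 0 = 45

Answer: 45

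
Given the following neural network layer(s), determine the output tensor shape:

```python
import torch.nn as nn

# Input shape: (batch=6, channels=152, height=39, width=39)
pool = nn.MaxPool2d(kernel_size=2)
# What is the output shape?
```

Input: (6, 152, 39, 39) -> Output: (6, 152, 19, 19)

Answer: (6, 152, 19, 19)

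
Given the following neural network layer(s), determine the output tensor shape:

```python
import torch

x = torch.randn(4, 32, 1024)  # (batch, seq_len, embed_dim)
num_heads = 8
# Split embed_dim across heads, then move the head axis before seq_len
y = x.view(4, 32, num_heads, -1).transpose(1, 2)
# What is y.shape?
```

Input: (4, 32, 1024) -> head_dim = 1024 // 8 = 128; after view: (4, 32, 8, 128) -> after transpose(1, 2): (4, 8, 32, 128) -> Output: (4, 8, 32, 128)

Answer: (4, 8, 32, 128)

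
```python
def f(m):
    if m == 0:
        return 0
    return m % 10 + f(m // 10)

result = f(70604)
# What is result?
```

Sum of digits of 70604: 4 + 0 + 6 + 0 + 7 = 17

Answer: 17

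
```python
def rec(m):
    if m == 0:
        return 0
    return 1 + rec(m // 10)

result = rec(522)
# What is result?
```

Count of digits of 522: 3

Answer: 3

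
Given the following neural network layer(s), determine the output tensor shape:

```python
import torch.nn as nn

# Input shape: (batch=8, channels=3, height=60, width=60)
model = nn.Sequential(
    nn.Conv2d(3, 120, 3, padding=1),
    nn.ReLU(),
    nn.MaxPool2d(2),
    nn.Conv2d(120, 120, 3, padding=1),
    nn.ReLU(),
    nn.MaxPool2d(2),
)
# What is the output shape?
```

Input: (8, 3, 60, 60) -> after first Conv2d: (8, 120, 60, 60) -> after first MaxPool2d: (8, 120, 30, 30) -> after second Conv2d: (8, 120, 30, 30) -> Output: (8, 120, 15, 15)

Answer: (8, 120, 15, 15)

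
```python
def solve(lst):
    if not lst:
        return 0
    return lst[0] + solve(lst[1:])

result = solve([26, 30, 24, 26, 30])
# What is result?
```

26 + 30 + 24 + 26 + 30 + 0 = 136

Answer: 136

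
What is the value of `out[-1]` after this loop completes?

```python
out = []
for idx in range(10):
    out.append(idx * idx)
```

Last element of squares 0 to 9
`out` takes the values: [] → [0] → [0, 1] → [0, 1, 4] → [0, 1, 4, 9] → [0, 1, 4, 9, 16] → [0, 1, 4, 9, 16, 25] → [0, 1, 4, 9, 16, 25, 36] → [0, 1, 4, 9, 16, 25, 36, 49] → [0, 1, 4, 9, 16, 25, 36, 49, 64] → [0, 1, 4, 9, 16, 25, 36, 49, 64, 81]
So `out[-1]` = 81

Answer: 81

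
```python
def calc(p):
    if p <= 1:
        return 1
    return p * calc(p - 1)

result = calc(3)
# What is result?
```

calc(3) = 3 * 2 * 1 = 6

Answer: 6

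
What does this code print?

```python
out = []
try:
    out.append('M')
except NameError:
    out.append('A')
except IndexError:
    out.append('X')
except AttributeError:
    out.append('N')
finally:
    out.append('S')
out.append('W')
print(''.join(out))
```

Execution trace: 'M' (try body, no exception) → 'S' (finally) → 'W' (after the try/except). Output: MSW

Answer: MSW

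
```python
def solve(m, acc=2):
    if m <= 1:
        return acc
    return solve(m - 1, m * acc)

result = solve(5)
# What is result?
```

Accumulator trace (n, acc): (5, 2) -> (4, 10) -> (3, 40) -> (2, 120) -> (1, 240) -> return 240

Answer: 240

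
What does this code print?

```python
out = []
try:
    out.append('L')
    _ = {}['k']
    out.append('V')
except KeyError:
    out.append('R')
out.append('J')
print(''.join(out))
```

Execution trace: 'L' (try body) → 'R' (except KeyError) → 'J' (after the try/except). Output: LRJ

Answer: LRJ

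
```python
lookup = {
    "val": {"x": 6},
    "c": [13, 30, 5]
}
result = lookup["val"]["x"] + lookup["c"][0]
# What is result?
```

Trace:
`lookup = { ...` → lookup = {'val': {'x': 6}, 'c': [13, 30, 5]}
`result = lookup["val"]["x"] + lookup["c"][0]` → result = 19
So result = 19

Answer: 19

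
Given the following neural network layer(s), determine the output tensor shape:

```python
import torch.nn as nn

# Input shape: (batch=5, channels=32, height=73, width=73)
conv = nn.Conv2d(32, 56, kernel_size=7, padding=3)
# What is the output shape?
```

Input: (5, 32, 73, 73) -> Output: (5, 56, 73, 73)

Answer: (5, 56, 73, 73)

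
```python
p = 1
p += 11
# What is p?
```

Trace:
`p = 1` → p = 1
`p += 11` → p = 12
So p = 12

Answer: 12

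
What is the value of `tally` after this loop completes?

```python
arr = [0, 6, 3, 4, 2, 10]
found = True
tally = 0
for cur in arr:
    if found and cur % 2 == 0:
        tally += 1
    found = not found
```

Count even values at even positions
`tally` takes the values: 0 → 1 → 2

Answer: 2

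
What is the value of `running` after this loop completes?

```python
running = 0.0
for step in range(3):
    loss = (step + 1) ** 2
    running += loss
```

Sum of squared losses 1² + 2² + ... + 3²
`running` takes the values: 0.0 → 1.0 → 5.0 → 14.0

Answer: 14.0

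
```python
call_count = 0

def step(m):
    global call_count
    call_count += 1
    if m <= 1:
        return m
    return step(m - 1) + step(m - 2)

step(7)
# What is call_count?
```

Calls(m) = 1 + Calls(m-1) + Calls(m-2); Calls(0)=Calls(1)=1. For m=7 this gives 41.

Answer: 41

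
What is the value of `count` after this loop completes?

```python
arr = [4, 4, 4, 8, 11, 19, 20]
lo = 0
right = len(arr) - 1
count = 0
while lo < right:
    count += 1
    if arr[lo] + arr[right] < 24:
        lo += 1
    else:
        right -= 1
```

Steps to find pair summing to 24
`count` takes the values: 0 → 1 → 2 → 3 → 4 → 5 → 6

Answer: 6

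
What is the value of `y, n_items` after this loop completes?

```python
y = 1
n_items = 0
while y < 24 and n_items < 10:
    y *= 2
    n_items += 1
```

Double until >= 24 or 10 iterations
`y, n_items` takes the values: (1, 0) → (2, 0) → (2, 1) → (4, 1) → (4, 2) → (8, 2) → (8, 3) → (16, 3) → (16, 4) → (32, 4) → (32, 5)

Answer: 32, 5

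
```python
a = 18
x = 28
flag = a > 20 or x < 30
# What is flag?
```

Trace:
`a = 18` → a = 18
`x = 28` → x = 28
`flag = a > 20 or x < 30` → flag = True
So flag = True

Answer: True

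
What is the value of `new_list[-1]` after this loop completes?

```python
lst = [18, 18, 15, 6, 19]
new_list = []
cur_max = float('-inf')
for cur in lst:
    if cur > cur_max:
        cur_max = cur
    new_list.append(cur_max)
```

Running max ends at 19
`new_list` takes the values: [] → [18] → [18, 18] → [18, 18, 18] → [18, 18, 18, 18] → [18, 18, 18, 18, 19]
So `new_list[-1]` = 19

Answer: 19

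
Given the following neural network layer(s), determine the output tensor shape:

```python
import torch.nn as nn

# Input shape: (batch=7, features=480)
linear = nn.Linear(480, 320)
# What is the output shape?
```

Input: (7, 480) -> Output: (7, 320)

Answer: (7, 320)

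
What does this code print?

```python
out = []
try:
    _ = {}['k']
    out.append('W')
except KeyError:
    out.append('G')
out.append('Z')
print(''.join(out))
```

Execution trace: 'G' (except KeyError) → 'Z' (after the try/except). Output: GZ

Answer: GZ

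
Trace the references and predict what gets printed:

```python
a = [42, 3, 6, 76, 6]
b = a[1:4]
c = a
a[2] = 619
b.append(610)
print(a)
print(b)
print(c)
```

Key concept: slice vs alias.
Step by step:
`a = [42, 3, 6, 76, 6]` → a = [42, 3, 6, 76, 6]
`b = a[1:4]` → b = [3, 6, 76]
`c = a` → c = [42, 3, 6, 76, 6] (same object as a)
`a[2] = 619` → a = [42, 3, 619, 76, 6] (same object as c); c = [42, 3, 619, 76, 6] (same object as a)
`b.append(610)` → b = [3, 6, 76, 610]
`print(a)` → prints [42, 3, 619, 76, 6]
`print(b)` → prints [3, 6, 76, 610]
`print(c)` → prints [42, 3, 619, 76, 6]

Answer:
[42, 3, 619, 76, 6]
[3, 6, 76, 610]
[42, 3, 619, 76, 6]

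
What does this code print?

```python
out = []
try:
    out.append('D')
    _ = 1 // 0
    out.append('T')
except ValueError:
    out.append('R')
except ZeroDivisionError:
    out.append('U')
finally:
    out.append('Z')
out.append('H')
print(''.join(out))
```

Execution trace: 'D' (try body) → 'U' (except ZeroDivisionError) → 'Z' (finally) → 'H' (after the try/except). Output: DUZH

Answer: DUZH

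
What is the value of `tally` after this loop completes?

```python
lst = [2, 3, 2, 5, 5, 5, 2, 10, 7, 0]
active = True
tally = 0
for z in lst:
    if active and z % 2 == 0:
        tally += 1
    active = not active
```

Count even values at even positions
`tally` takes the values: 0 → 1 → 2 → 3

Answer: 3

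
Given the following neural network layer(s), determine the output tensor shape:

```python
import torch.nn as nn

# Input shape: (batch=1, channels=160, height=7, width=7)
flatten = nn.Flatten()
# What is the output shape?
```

Input: (1, 160, 7, 7) -> Output: (1, 7840)

Answer: (1, 7840)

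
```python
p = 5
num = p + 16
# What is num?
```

Trace:
`p = 5` → p = 5
`num = p + 16` → num = 21
So num = 21

Answer: 21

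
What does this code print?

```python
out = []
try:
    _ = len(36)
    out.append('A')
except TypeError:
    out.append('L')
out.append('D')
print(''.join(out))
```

Execution trace: 'L' (except TypeError) → 'D' (after the try/except). Output: LD

Answer: LD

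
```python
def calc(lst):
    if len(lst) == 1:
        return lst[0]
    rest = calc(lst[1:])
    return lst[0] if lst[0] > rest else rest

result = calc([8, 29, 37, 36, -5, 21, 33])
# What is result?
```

Recursive max over [8, 29, 37, 36, -5, 21, 33] = 37

Answer: 37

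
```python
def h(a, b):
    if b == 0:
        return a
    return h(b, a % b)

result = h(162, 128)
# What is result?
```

h(162, 128) -> h(128, 34) -> h(34, 26) -> h(26, 8) -> h(8, 2) -> h(2, 0) -> 2

Answer: 2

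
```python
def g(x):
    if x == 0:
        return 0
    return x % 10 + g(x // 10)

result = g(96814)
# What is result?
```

Sum of digits of 96814: 4 + 1 + 8 + 6 + 9 = 28

Answer: 28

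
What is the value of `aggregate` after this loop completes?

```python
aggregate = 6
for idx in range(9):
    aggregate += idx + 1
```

Start at 6, add 1 to 9 = 51
`aggregate` takes the values: 6 → 7 → 9 → 12 → 16 → 21 → 27 → 34 → 42 → 51

Answer: 51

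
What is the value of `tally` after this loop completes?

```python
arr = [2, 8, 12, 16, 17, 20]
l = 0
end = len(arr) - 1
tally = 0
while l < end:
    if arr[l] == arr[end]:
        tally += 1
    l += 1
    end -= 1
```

Count matching pairs from ends
`tally` takes the values: 0

Answer: 0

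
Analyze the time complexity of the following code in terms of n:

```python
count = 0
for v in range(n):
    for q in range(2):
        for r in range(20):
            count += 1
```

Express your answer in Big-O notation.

Each loop level contributes: n × 1 × 1. Multiplying the contributions gives O(n).

Answer: O(n)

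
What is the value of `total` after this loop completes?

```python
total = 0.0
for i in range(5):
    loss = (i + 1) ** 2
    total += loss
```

Sum of squared losses 1² + 2² + ... + 5²
`total` takes the values: 0.0 → 1.0 → 5.0 → 14.0 → 30.0 → 55.0

Answer: 55.0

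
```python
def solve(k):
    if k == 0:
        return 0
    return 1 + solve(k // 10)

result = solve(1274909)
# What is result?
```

Count of digits of 1274909: 7

Answer: 7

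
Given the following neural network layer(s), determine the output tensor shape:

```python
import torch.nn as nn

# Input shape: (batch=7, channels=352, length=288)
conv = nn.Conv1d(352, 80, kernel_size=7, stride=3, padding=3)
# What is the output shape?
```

Input: (7, 352, 288) -> Output: (7, 80, 96)

Answer: (7, 80, 96)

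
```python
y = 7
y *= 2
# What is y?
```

Trace:
`y = 7` → y = 7
`y *= 2` → y = 14
So y = 14

Answer: 14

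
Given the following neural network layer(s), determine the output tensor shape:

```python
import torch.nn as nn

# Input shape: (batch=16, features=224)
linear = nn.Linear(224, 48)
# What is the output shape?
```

Input: (16, 224) -> Output: (16, 48)

Answer: (16, 48)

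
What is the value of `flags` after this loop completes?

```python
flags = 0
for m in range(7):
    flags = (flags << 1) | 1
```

Build 7 consecutive 1-bits: 0b1111111
`flags` takes the values: 0 → 1 → 3 → 7 → 15 → 31 → 63 → 127

Answer: 127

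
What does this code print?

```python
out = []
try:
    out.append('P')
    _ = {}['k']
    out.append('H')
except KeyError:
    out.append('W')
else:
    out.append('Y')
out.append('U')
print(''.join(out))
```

Execution trace: 'P' (try body) → 'W' (except KeyError) → 'U' (after the try/except). Output: PWU

Answer: PWU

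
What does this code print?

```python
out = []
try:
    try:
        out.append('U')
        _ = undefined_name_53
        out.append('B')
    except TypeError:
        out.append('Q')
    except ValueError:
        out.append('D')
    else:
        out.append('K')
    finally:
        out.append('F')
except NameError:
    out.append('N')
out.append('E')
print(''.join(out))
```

Execution trace: 'U' (try body) → 'F' (finally) → 'N' (outer except NameError) → 'E' (after the try/except). Output: UFNE

Answer: UFNE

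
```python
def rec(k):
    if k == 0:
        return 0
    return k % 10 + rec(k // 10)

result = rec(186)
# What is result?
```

Sum of digits of 186: 6 + 8 + 1 = 15

Answer: 15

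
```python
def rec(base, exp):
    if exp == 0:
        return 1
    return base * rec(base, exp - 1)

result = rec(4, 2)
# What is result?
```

rec(4, 2) = 4 * 4 = 16

Answer: 16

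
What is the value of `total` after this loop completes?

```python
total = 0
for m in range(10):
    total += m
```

Sum of 0 to 9 = 45
`total` takes the values: 0 → 1 → 3 → 6 → 10 → 15 → 21 → 28 → 36 → 45

Answer: 45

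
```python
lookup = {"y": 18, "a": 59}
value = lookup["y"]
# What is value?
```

Trace:
`lookup = {"y": 18, "a": 59}` → lookup = {'y': 18, 'a': 59}
`value = lookup["y"]` → value = 18
So value = 18

Answer: 18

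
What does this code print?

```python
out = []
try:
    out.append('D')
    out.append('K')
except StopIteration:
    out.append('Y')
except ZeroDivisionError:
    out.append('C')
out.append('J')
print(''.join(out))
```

Execution trace: 'D' (try body) → 'K' (try body, no exception) → 'J' (after the try/except). Output: DKJ

Answer: DKJ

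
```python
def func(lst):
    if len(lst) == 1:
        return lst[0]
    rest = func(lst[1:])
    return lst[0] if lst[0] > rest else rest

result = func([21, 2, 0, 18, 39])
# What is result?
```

Recursive max over [21, 2, 0, 18, 39] = 39

Answer: 39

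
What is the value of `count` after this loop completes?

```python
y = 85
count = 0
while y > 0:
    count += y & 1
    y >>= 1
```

Count set bits in 85 (binary: 0b1010101)
`count` takes the values: 0 → 1 → 2 → 3 → 4

Answer: 4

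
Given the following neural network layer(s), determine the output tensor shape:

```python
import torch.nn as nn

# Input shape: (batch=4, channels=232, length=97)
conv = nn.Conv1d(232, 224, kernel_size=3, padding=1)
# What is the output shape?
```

Input: (4, 232, 97) -> Output: (4, 224, 97)

Answer: (4, 224, 97)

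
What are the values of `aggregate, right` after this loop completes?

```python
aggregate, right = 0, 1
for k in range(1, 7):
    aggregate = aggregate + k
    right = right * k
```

Sum and factorial of 1 to 6
`aggregate, right` takes the values: (0, 1) → (1, 1) → (3, 1) → (3, 2) → (6, 2) → (6, 6) → (10, 6) → (10, 24) → (15, 24) → (15, 120) → (21, 120) → (21, 720)

Answer: 21, 720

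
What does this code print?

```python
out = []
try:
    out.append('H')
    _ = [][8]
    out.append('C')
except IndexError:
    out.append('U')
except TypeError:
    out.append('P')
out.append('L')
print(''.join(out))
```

Execution trace: 'H' (try body) → 'U' (except IndexError) → 'L' (after the try/except). Output: HUL

Answer: HUL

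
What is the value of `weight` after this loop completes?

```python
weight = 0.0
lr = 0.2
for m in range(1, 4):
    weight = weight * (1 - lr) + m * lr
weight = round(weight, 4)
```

Moving average with lr=0.2
`weight` takes the values: 0.0 → 0.2 → 0.56 → 1.048

Answer: 1.048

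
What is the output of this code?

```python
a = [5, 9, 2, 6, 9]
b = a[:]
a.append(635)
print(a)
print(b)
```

Key concept: slice [:] creates copy.
Step by step:
`a = [5, 9, 2, 6, 9]` → a = [5, 9, 2, 6, 9]
`b = a[:]` → b = [5, 9, 2, 6, 9]
`a.append(635)` → a = [5, 9, 2, 6, 9, 635]
`print(a)` → prints [5, 9, 2, 6, 9, 635]
`print(b)` → prints [5, 9, 2, 6, 9]

Answer:
[5, 9, 2, 6, 9, 635]
[5, 9, 2, 6, 9]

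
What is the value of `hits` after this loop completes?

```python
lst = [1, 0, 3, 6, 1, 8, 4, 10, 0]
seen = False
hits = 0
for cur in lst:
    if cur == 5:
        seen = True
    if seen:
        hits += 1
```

Count elements after first 5 in [1, 0, 3, 6, 1, 8, 4, 10, 0]
`hits` takes the values: 0

Answer: 0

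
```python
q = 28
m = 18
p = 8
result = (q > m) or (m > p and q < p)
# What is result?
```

Trace:
`q = 28` → q = 28
`m = 18` → m = 18
`p = 8` → p = 8
`result = (q > m) or (m > p and q < p)` → result = True
So result = True

Answer: True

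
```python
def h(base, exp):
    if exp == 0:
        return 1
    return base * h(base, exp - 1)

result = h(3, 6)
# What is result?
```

h(3, 6) = 3 * 3 * 3 * 3 * 3 * 3 = 729

Answer: 729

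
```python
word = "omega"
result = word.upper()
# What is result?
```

Trace:
`word = "omega"` → word = 'omega'
`result = word.upper()` → result = 'OMEGA'
So result = 'OMEGA'

Answer: 'OMEGA'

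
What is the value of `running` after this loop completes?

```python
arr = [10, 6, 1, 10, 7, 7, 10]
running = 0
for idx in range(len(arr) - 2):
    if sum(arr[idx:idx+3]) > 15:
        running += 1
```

Count windows with sum > 15
`running` takes the values: 0 → 1 → 2 → 3 → 4 → 5

Answer: 5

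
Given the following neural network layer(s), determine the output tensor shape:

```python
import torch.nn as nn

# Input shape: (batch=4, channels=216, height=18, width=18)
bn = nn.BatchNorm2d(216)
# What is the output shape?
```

Input: (4, 216, 18, 18) -> Output: (4, 216, 18, 18)

Answer: (4, 216, 18, 18)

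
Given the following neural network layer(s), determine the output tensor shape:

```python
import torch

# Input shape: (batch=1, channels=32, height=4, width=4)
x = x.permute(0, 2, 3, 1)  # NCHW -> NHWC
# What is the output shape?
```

Input: (1, 32, 4, 4) -> Output: (1, 4, 4, 32)

Answer: (1, 4, 4, 32)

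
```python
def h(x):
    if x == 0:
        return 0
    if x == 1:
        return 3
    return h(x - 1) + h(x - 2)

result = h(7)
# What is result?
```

Build up from base cases: h(0)=0, h(1)=3, h(2)=3, h(3)=6, h(4)=9, h(5)=15, h(6)=24, ..., h(7)=39

Answer: 39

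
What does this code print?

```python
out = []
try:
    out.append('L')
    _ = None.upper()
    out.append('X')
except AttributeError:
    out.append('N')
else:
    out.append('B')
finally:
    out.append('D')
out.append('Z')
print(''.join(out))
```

Execution trace: 'L' (try body) → 'N' (except AttributeError) → 'D' (finally) → 'Z' (after the try/except). Output: LNDZ

Answer: LNDZ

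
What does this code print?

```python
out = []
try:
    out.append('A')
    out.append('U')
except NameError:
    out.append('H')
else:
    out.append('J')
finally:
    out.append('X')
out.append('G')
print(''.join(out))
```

Execution trace: 'A' (try body) → 'U' (try body, no exception) → 'J' (else) → 'X' (finally) → 'G' (after the try/except). Output: AUJXG

Answer: AUJXG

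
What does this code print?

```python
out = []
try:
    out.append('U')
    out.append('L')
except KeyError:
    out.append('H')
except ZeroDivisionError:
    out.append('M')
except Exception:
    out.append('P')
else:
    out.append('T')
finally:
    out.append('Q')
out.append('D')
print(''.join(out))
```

Execution trace: 'U' (try body) → 'L' (try body, no exception) → 'T' (else) → 'Q' (finally) → 'D' (after the try/except). Output: ULTQD

Answer: ULTQD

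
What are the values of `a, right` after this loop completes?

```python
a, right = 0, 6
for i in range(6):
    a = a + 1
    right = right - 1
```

a goes 0→6, right goes 6→0
`a, right` takes the values: (0, 6) → (1, 6) → (1, 5) → (2, 5) → (2, 4) → (3, 4) → (3, 3) → (4, 3) → (4, 2) → (5, 2) → (5, 1) → (6, 1) → (6, 0)

Answer: 6, 0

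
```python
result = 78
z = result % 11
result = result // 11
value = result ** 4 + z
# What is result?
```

Trace:
`result = 78` → result = 78
`z = result % 11` → z = 1
`result = result // 11` → result = 7
`value = result ** 4 + z` → value = 2402
So result = 7

Answer: 7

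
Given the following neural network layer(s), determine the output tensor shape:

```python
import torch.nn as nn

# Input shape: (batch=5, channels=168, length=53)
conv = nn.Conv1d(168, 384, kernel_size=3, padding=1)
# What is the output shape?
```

Input: (5, 168, 53) -> Output: (5, 384, 53)

Answer: (5, 384, 53)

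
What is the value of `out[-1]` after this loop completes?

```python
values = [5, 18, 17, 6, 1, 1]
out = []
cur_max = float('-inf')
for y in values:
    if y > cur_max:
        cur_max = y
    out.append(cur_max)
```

Running max ends at 18
`out` takes the values: [] → [5] → [5, 18] → [5, 18, 18] → [5, 18, 18, 18] → [5, 18, 18, 18, 18] → [5, 18, 18, 18, 18, 18]
So `out[-1]` = 18

Answer: 18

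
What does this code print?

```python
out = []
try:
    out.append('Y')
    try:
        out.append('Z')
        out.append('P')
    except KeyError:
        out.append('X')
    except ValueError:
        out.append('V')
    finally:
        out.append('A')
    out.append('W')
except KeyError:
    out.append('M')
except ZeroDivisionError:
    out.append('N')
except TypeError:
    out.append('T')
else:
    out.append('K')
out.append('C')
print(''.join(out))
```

Execution trace: 'Y' (try body) → 'Z' (inner try body) → 'P' (inner try body, no exception) → 'A' (inner finally) → 'W' (try body, no exception) → 'K' (else) → 'C' (after the try/except). Output: YZPAWKC

Answer: YZPAWKC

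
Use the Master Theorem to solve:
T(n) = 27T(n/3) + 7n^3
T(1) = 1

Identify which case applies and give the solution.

a=27, b=3, f(n)=7n^3. log_3(27) = 3. Since c=3 = 3, Case 2 applies: T(n) = Θ(n^log_b(a) · log n) = O(n^3 log n).

Answer: O(n^3 log n) - Case 2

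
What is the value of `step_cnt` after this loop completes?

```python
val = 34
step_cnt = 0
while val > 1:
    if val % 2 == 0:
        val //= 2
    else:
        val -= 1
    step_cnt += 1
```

Steps to reduce 34 to 1
`step_cnt` takes the values: 0 → 1 → 2 → 3 → 4 → 5 → 6

Answer: 6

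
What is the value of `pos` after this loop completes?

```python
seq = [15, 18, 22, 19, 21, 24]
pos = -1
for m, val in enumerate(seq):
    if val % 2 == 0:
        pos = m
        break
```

First even number index in [15, 18, 22, 19, 21, 24]
`pos` takes the values: -1 → 1

Answer: 1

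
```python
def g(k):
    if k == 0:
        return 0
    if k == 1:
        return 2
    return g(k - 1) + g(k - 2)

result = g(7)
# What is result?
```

Build up from base cases: g(0)=0, g(1)=2, g(2)=2, g(3)=4, g(4)=6, g(5)=10, g(6)=16, ..., g(7)=26

Answer: 26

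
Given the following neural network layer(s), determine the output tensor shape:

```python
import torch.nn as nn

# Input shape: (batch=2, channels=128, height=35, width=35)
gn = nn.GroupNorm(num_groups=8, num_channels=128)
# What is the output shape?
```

Input: (2, 128, 35, 35) -> Output: (2, 128, 35, 35)

Answer: (2, 128, 35, 35)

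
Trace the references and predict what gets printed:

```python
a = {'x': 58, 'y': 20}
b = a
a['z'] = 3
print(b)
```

Key concept: dict aliasing.
Step by step:
`a = {'x': 58, 'y': 20}` → a = {'x': 58, 'y': 20}
`b = a` → b = {'x': 58, 'y': 20} (same object as a)
`a['z'] = 3` → a = {'x': 58, 'y': 20, 'z': 3} (same object as b); b = {'x': 58, 'y': 20, 'z': 3} (same object as a)
`print(b)` → prints {'x': 58, 'y': 20, 'z': 3}

Answer: {'x': 58, 'y': 20, 'z': 3}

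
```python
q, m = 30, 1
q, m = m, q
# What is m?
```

Trace:
`q, m = 30, 1` → q = 30; m = 1
`q, m = m, q` → q = 1; m = 30
So m = 30

Answer: 30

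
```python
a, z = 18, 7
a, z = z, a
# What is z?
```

Trace:
`a, z = 18, 7` → a = 18; z = 7
`a, z = z, a` → a = 7; z = 18
So z = 18

Answer: 18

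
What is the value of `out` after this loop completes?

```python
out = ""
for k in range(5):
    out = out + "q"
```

Repeat 'q' 5 times
`out` takes the values: "" → "q" → "qq" → "qqq" → "qqqq" → "qqqqq"

Answer: "qqqqq"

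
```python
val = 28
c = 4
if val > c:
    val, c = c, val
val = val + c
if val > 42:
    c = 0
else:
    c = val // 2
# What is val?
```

Trace:
`val = 28` → val = 28
`c = 4` → c = 4
`if val > c: ...` → val > c is True → val = 4; c = 28
`val = val + c` → val = 32
`if val > 42: ...` → val > 42 is False, take else branch → c = 16
So val = 32

Answer: 32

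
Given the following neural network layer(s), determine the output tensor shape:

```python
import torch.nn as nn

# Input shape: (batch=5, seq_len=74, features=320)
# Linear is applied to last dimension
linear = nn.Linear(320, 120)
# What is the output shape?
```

Input: (5, 74, 320) -> Output: (5, 74, 120)

Answer: (5, 74, 120)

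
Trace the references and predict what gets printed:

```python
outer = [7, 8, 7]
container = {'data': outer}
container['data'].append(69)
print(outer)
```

Key concept: dict holds reference to list.
Step by step:
`outer = [7, 8, 7]` → outer = [7, 8, 7]
`container = {'data': outer}` → container = {'data': [7, 8, 7]}
`container['data'].append(69)` → outer = [7, 8, 7, 69]; container = {'data': [7, 8, 7, 69]}
`print(outer)` → prints [7, 8, 7, 69]

Answer: [7, 8, 7, 69]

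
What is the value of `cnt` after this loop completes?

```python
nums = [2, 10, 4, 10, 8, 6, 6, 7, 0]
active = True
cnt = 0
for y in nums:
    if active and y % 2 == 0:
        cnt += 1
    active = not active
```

Count even values at even positions
`cnt` takes the values: 0 → 1 → 2 → 3 → 4 → 5

Answer: 5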